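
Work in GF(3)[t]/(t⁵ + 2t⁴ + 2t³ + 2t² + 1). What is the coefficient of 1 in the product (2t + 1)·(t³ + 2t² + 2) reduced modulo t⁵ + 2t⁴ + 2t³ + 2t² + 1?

Multiply in GF(3)[t]: (2t + 1)·(t³ + 2t² + 2) = 2t⁴ + 2t³ + 2t² + t + 2.
Reduced: 2t⁴ + 2t³ + 2t² + t + 2.

2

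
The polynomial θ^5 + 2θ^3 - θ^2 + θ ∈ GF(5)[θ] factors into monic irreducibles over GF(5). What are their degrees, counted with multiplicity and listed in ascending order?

Write f(θ) = θ^5 + 2θ^3 - θ^2 + θ.
Roots in GF(5): f(0) = 0 → root; f(1) = 3; f(2) = 1; f(3) = 1; f(4) = 0 → root.
Linear factors from roots: (θ), (θ + 1).
Complete factorization: f(θ) = (θ)·(θ + 1)·(θ^3 - θ^2 - 2θ + 1).
Factor degrees with multiplicity: 1 + 1 + 3 = 5.

1, 1, 3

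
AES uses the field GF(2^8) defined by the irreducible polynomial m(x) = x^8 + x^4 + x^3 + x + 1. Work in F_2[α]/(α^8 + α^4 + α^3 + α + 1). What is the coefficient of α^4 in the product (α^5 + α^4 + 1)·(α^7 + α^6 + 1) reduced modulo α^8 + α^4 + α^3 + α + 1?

Multiply in F_2[α]: (α^5 + α^4 + 1)·(α^7 + α^6 + 1) = α^12 + α^10 + α^7 + α^6 + α^5 + α^4 + 1.
Reduce using α^8 ≡ α^4 + α^3 + α + 1 (mod α^8 + α^4 + α^3 + α + 1).
Reduced: α^5 + α^4 + α^2 + α.

1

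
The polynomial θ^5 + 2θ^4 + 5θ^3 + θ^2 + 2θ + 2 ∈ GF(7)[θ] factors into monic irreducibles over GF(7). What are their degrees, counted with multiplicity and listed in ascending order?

5

Write g(θ) = θ^5 + 2θ^4 + 5θ^3 + θ^2 + 2θ + 2.
Complete factorization: g(θ) = (θ^5 + 2θ^4 + 5θ^3 + θ^2 + 2θ + 2).
Factor degrees with multiplicity: 5 = 5.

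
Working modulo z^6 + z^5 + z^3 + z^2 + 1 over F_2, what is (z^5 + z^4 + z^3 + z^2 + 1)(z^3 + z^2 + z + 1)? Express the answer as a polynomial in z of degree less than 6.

z^5 + z^4 + z^2 + 1

Multiply in F_2[z]: (z^5 + z^4 + z^3 + z^2 + 1)·(z^3 + z^2 + z + 1) = z^8 + z^6 + z^4 + z^3 + z + 1.
Reduce using z^6 ≡ z^5 + z^3 + z^2 + 1 (mod z^6 + z^5 + z^3 + z^2 + 1).
Reduced: z^5 + z^4 + z^2 + 1.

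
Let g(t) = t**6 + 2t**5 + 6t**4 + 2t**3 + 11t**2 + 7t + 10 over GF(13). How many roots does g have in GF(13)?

4

Evaluate at each of the 13 elements of GF(13):
g(0) = 10; g(1) = 0 → root; g(2) = 9; g(3) = 0 → root; g(4) = 1; g(5) = 0 → root; g(6) = 1; g(7) = 7; g(8) = 8; g(9) = 0 → root; g(10) = 9; g(11) = 3; g(12) = 4.
Roots: {1, 3, 5, 9}.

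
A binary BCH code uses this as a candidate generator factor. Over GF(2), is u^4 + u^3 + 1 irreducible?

Yes

Write m(u) = u^4 + u^3 + 1.
Check for roots in GF(2): m(0) = 1; m(1) = 1.
No roots, so no linear factors.
Monic irreducibles of degree 2 over GF(2): u^2 + u + 1.
None of them divide m (all give nonzero remainder).
No irreducible factor of degree ≤ 2 exists, so m is irreducible over GF(2).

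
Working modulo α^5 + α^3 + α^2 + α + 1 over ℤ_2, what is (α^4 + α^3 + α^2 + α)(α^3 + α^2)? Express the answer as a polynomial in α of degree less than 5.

Multiply in ℤ_2[α]: (α^4 + α^3 + α^2 + α)·(α^3 + α^2) = α^7 + α^3.
Reduce using α^5 ≡ α^3 + α^2 + α + 1 (mod α^5 + α^3 + α^2 + α + 1).
Reduced: α^4 + α^3 + α + 1.

α^4 + α^3 + α + 1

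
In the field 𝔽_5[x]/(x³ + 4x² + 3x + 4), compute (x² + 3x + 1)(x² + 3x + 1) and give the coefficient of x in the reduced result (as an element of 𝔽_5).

Multiply in 𝔽_5[x]: (x² + 3x + 1)·(x² + 3x + 1) = x⁴ + x³ + x² + x + 1.
Reduce using x³ ≡ x² + 2x + 1 (mod x³ + 4x² + 3x + 4).
Reduced: x + 3.

1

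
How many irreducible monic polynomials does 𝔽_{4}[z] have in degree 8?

8160

The number of monic irreducibles of degree 8 over GF(4) is (1/8)·Σ_{d∣8} μ(8/d) 4^d.
Divisors of 8: 1, 2, 4, 8; μ(8/d) for each: 0, 0, -1, 1.
Σ = − 4^4 + 4^8 = 65280.
N = 65280/8 = 8160.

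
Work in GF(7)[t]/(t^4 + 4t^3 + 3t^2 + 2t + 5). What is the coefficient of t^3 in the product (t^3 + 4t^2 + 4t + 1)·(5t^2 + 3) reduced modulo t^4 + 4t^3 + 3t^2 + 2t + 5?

1

Multiply in GF(7)[t]: (t^3 + 4t^2 + 4t + 1)·(5t^2 + 3) = 5t^5 + 6t^4 + 2t^3 + 3t^2 + 5t + 3.
Reduce using t^4 ≡ 3t^3 + 4t^2 + 5t + 2 (mod t^4 + 4t^3 + 3t^2 + 2t + 5).
Reduced: t^3 + t + 3.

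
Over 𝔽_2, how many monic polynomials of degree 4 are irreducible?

3

By the necklace-counting formula, N_2(4) = (1/4) Σ_{d|4} μ(4/d)·2^d.
Divisors of 4: 1, 2, 4; μ(4/d) for each: 0, -1, 1.
Σ = − 2^2 + 2^4 = 12.
N = 12/4 = 3.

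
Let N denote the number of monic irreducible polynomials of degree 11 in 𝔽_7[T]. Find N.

By the necklace-counting formula, N_7(11) = (1/11) Σ_{d|11} μ(11/d)·7^d.
Divisors of 11: 1, 11; μ(11/d) for each: -1, 1.
Σ = − 7^1 + 7^11 = 1977326736.
N = 1977326736/11 = 179756976.

179756976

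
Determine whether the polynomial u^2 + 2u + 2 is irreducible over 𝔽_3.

Write P(u) = u^2 + 2u + 2.
Check for roots in 𝔽_3: P(0) = 2; P(1) = 2; P(2) = 1.
No roots. A degree-2 polynomial over a field with no linear factor is irreducible.

Yes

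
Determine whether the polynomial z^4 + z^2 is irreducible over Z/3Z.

Write m(z) = z^4 + z^2.
Check for roots in Z/3Z: m(0) = 0 → root; m(1) = 2; m(2) = 2.
m(0) = 0, so (z) divides m(z); m is reducible.

No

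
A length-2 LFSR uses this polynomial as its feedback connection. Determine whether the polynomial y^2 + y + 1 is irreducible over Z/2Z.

Write P(y) = y^2 + y + 1.
Check for roots in Z/2Z: P(0) = 1; P(1) = 1.
No roots. A degree-2 polynomial over a field with no linear factor is irreducible.

Yes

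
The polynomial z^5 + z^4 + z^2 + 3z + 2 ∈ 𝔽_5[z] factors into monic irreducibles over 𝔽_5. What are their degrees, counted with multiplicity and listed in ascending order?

Write h(z) = z^5 + z^4 + z^2 + 3z + 2.
Roots in 𝔽_5: h(0) = 2; h(1) = 3; h(2) = 0 → root; h(3) = 4; h(4) = 0 → root.
Linear factors from roots: (z + 3), (z + 1).
Complete factorization: h(z) = (z + 1)·(z + 3)·(z^3 + 2z^2 + 4z + 4).
Factor degrees with multiplicity: 1 + 1 + 3 = 5.

1, 1, 3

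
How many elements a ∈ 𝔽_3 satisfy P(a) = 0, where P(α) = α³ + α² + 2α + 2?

2

Evaluate at each of the 3 elements of 𝔽_3:
P(0) = 2; P(1) = 0 → root; P(2) = 0 → root.
Roots: {1, 2}.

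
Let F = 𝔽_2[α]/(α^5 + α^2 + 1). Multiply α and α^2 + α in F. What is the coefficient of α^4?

0

Multiply in 𝔽_2[α]: (α)·(α^2 + α) = α^3 + α^2.
Reduced: α^3 + α^2.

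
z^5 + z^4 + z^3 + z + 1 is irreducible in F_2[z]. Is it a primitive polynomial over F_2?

Yes

Write f(z) = z^5 + z^4 + z^3 + z + 1.
|GF(2^5)^×| = 2^5 − 1 = 31. Prime factorization: 31 = 31.
f is primitive ⇔ z has order 31 in GF(2)[z]/(f), i.e. z^(31/q) ≠ 1 for each prime q | 31.
z^(1) mod f = z.
None equal 1, so z has full order 31; f is primitive.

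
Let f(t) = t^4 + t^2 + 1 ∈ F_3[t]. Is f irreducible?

No

Check for roots in F_3: f(0) = 1; f(1) = 0 → root; f(2) = 0 → root.
f(1) = 0, so (t − 1) divides f(t); f is reducible.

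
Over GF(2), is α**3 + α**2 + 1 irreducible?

Write h(α) = α**3 + α**2 + 1.
Check for roots in GF(2): h(0) = 1; h(1) = 1.
No roots. A degree-3 polynomial over a field with no linear factor is irreducible.

Yes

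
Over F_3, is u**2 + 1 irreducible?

Write P(u) = u**2 + 1.
Check for roots in F_3: P(0) = 1; P(1) = 2; P(2) = 2.
No roots. A degree-2 polynomial over a field with no linear factor is irreducible.

Yes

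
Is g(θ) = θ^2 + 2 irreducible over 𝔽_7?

Check for roots in 𝔽_7: g(0) = 2; g(1) = 3; g(2) = 6; g(3) = 4; g(4) = 4; g(5) = 6; g(6) = 3.
No roots. A degree-2 polynomial over a field with no linear factor is irreducible.

Yes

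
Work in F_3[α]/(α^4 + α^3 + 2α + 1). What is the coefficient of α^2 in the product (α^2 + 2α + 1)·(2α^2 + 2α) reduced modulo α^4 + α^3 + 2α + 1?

Multiply in F_3[α]: (α^2 + 2α + 1)·(2α^2 + 2α) = 2α^4 + 2α.
Reduce using α^4 ≡ 2α^3 + α + 2 (mod α^4 + α^3 + 2α + 1).
Reduced: α^3 + α + 1.

0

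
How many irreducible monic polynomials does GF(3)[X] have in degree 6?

116

By the necklace-counting formula, N_3(6) = (1/6) Σ_{d|6} μ(6/d)·3^d.
Divisors of 6: 1, 2, 3, 6; μ(6/d) for each: 1, -1, -1, 1.
Σ = 3^1 − 3^2 − 3^3 + 3^6 = 696.
N = 696/6 = 116.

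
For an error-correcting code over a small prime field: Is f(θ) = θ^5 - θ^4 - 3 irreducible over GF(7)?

Check for roots in GF(7): f(0) = 4; f(1) = 4; f(2) = 6; f(3) = 5; f(4) = 2; f(5) = 5; f(6) = 2.
No roots, so no linear factors.
Degree-2 irreducible divisors: test the 21 monic irreducibles of degree 2 over GF(7).
None of them divide f (all give nonzero remainder).
No irreducible factor of degree ≤ 2 exists, so f is irreducible over GF(7).

Yes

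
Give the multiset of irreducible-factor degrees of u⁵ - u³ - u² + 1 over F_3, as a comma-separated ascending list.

1, 1, 1, 1, 1

Write f(u) = u⁵ - u³ - u² + 1.
Roots in F_3: f(0) = 1; f(1) = 0 → root; f(2) = 0 → root.
Linear factors from roots: (u - 1), (u + 1).
Complete factorization: f(u) = (u + 1)·(u - 1)^4.
Factor degrees with multiplicity: 1 + 1 + 1 + 1 + 1 = 5.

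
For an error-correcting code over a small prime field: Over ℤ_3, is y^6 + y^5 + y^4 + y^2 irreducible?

No

Write g(y) = y^6 + y^5 + y^4 + y^2.
Check for roots in ℤ_3: g(0) = 0 → root; g(1) = 1; g(2) = 2.
g(0) = 0, so (y) divides g(y); g is reducible.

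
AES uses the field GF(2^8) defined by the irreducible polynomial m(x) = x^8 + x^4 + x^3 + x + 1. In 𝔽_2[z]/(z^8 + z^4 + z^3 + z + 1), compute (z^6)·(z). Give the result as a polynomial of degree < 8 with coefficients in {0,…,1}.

z^7

Multiply in 𝔽_2[z]: (z^6)·(z) = z^7.
Reduced: z^7.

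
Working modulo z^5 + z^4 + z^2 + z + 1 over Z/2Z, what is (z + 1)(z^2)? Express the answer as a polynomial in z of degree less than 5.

Multiply in Z/2Z[z]: (z + 1)·(z^2) = z^3 + z^2.
Reduced: z^3 + z^2.

z^3 + z^2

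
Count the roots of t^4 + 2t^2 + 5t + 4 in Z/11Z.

Write g(t) = t^4 + 2t^2 + 5t + 4.
Evaluate at each of the 11 elements of Z/11Z:
g(0) = 4; g(1) = 1; g(2) = 5; g(3) = 8; g(4) = 4; g(5) = 0 → root; g(6) = 5; g(7) = 8; g(8) = 0 → root; g(9) = 7; g(10) = 2.
Roots: {5, 8}.

2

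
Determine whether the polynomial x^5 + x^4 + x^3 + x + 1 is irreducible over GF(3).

Yes

Write g(x) = x^5 + x^4 + x^3 + x + 1.
Check for roots in GF(3): g(0) = 1; g(1) = 2; g(2) = 2.
No roots, so no linear factors.
Monic irreducibles of degree 2 over GF(3): x^2 + 1, x^2 + x + 2, x^2 + 2x + 2.
None of them divide g (all give nonzero remainder).
No irreducible factor of degree ≤ 2 exists, so g is irreducible over GF(3).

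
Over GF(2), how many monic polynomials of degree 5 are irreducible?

x^(2^5) − x is the product of all monic irreducibles of degree dividing 5; Möbius inversion gives N = (1/5) Σ μ(5/d)·2^d.
Divisors of 5: 1, 5; μ(5/d) for each: -1, 1.
Σ = − 2^1 + 2^5 = 30.
N = 30/5 = 6.

6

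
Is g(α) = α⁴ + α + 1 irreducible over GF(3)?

Check for roots in GF(3): g(0) = 1; g(1) = 0 → root; g(2) = 1.
g(1) = 0, so (α − 1) divides g(α); g is reducible.

No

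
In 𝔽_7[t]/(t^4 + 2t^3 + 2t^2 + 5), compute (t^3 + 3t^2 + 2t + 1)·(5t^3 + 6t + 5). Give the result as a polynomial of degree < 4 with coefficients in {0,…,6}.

5t^3 + 3t^2 + 5t + 4

Multiply in 𝔽_7[t]: (t^3 + 3t^2 + 2t + 1)·(5t^3 + 6t + 5) = 5t^6 + t^5 + 2t^4 + 6t^2 + 2t + 5.
Reduce using t^4 ≡ 5t^3 + 5t^2 + 2 (mod t^4 + 2t^3 + 2t^2 + 5).
Reduced: 5t^3 + 3t^2 + 5t + 4.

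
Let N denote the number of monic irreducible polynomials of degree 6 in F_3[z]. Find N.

x^(3^6) − x is the product of all monic irreducibles of degree dividing 6; Möbius inversion gives N = (1/6) Σ μ(6/d)·3^d.
Divisors of 6: 1, 2, 3, 6; μ(6/d) for each: 1, -1, -1, 1.
Σ = 3^1 − 3^2 − 3^3 + 3^6 = 696.
N = 696/6 = 116.

116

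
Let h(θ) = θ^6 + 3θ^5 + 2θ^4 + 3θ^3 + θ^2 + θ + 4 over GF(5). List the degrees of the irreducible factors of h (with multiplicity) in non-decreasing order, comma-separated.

1, 2, 3

Roots in GF(5): h(0) = 4; h(1) = 0 → root; h(2) = 1; h(3) = 2; h(4) = 1.
Linear factors from roots: (θ + 4).
Complete factorization: h(θ) = (θ + 4)·(θ^2 + 4θ + 2)·(θ^3 + 4θ + 3).
Factor degrees with multiplicity: 1 + 2 + 3 = 6.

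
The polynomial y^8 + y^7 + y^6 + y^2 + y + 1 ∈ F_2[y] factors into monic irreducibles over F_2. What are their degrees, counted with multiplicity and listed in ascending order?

Write g(y) = y^8 + y^7 + y^6 + y^2 + y + 1.
Roots in F_2: g(0) = 1; g(1) = 0 → root.
Linear factors from roots: (y + 1).
Complete factorization: g(y) = (y + 1)^2·(y^2 + y + 1)^3.
Factor degrees with multiplicity: 1 + 1 + 2 + 2 + 2 = 8.

1, 1, 2, 2, 2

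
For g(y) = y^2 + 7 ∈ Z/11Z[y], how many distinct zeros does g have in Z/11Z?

Evaluate at each of the 11 elements of Z/11Z:
g(0) = 7; g(1) = 8; g(2) = 0 → root; g(3) = 5; g(4) = 1; g(5) = 10; g(6) = 10; g(7) = 1; g(8) = 5; g(9) = 0 → root; g(10) = 8.
Roots: {2, 9}.

2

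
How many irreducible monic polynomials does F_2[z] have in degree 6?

By the necklace-counting formula, N_2(6) = (1/6) Σ_{d|6} μ(6/d)·2^d.
Divisors of 6: 1, 2, 3, 6; μ(6/d) for each: 1, -1, -1, 1.
Σ = 2^1 − 2^2 − 2^3 + 2^6 = 54.
N = 54/6 = 9.

9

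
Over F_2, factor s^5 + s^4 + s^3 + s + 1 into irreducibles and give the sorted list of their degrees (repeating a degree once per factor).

5

Write h(s) = s^5 + s^4 + s^3 + s + 1.
Roots in F_2: h(0) = 1; h(1) = 1.
Complete factorization: h(s) = (s^5 + s^4 + s^3 + s + 1).
Factor degrees with multiplicity: 5 = 5.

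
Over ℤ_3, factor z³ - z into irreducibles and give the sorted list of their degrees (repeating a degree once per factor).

Write g(z) = z³ - z.
Roots in ℤ_3: g(0) = 0 → root; g(1) = 0 → root; g(2) = 0 → root.
Linear factors from roots: (z), (z - 1), (z + 1).
Complete factorization: g(z) = (z)·(z + 1)·(z - 1).
Factor degrees with multiplicity: 1 + 1 + 1 = 3.

1, 1, 1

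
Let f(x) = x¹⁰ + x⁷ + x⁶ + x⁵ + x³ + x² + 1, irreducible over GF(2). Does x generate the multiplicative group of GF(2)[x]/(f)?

|GF(2^10)^×| = 2^10 − 1 = 1023. Prime factorization: 1023 = 3·11·31.
f is primitive ⇔ x has order 1023 in GF(2)[x]/(f), i.e. x^(1023/q) ≠ 1 for each prime q | 1023.
x^(341) mod f = 1
x^(93) mod f = x⁹ + x⁷ + x⁶ + x⁵ + x³ + x.
x^(33) mod f = x⁶ + x⁵ + x⁴ + x.
Since x^(341) = 1, the order of x divides 341 < 1023; not primitive.

No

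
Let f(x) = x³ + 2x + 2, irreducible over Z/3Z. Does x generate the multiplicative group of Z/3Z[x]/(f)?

|GF(3^3)^×| = 3^3 − 1 = 26. Prime factorization: 26 = 2·13.
f is primitive ⇔ x has order 26 in GF(3)[x]/(f), i.e. x^(26/q) ≠ 1 for each prime q | 26.
x^(13) mod f = 1
x^(2) mod f = x².
Since x^(13) = 1, the order of x divides 13 < 26; not primitive.

No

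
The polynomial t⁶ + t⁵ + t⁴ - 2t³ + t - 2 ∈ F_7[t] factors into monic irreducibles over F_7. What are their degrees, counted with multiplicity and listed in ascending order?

1, 1, 1, 3

Write h(t) = t⁶ + t⁵ + t⁴ - 2t³ + t - 2.
Linear factors from roots: (t - 1), (t + 3), (t + 1).
Complete factorization: h(t) = (t + 1)·(t + 3)·(t - 1)·(t³ - 2t² + t + 3).
Factor degrees with multiplicity: 1 + 1 + 1 + 3 = 6.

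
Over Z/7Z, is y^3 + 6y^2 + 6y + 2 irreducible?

Yes

Write P(y) = y^3 + 6y^2 + 6y + 2.
Check for roots in Z/7Z: P(0) = 2; P(1) = 1; P(2) = 4; P(3) = 3; P(4) = 4; P(5) = 6; P(6) = 1.
No roots. A degree-3 polynomial over a field with no linear factor is irreducible.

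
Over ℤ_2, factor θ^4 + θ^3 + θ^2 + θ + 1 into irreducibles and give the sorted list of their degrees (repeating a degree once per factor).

Write g(θ) = θ^4 + θ^3 + θ^2 + θ + 1.
Roots in ℤ_2: g(0) = 1; g(1) = 1.
Complete factorization: g(θ) = (θ^4 + θ^3 + θ^2 + θ + 1).
Factor degrees with multiplicity: 4 = 4.

4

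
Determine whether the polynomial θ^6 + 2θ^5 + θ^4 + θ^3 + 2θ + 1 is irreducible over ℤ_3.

Yes

Write P(θ) = θ^6 + 2θ^5 + θ^4 + θ^3 + 2θ + 1.
Check for roots in ℤ_3: P(0) = 1; P(1) = 2; P(2) = 1.
No roots, so no linear factors.
Monic irreducibles of degree 2 over GF(3): θ^2 + 1, θ^2 + θ + 2, θ^2 + 2θ + 2.
None of them divide P (all give nonzero remainder).
Degree-3 irreducible divisors: test the 8 monic irreducibles of degree 3 over GF(3).
None of them divide P (all give nonzero remainder).
No irreducible factor of degree ≤ 3 exists, so P is irreducible over GF(3).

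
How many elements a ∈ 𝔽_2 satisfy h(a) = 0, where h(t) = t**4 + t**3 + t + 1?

1

Evaluate at each of the 2 elements of 𝔽_2:
h(0) = 1; h(1) = 0 → root.
Roots: {1}.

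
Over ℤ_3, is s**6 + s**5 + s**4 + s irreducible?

No

Write m(s) = s**6 + s**5 + s**4 + s.
Check for roots in ℤ_3: m(0) = 0 → root; m(1) = 1; m(2) = 0 → root.
m(0) = 0, so (s) divides m(s); m is reducible.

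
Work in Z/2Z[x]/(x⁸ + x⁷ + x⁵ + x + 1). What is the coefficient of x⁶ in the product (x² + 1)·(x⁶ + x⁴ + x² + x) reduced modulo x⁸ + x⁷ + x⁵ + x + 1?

Multiply in Z/2Z[x]: (x² + 1)·(x⁶ + x⁴ + x² + x) = x⁸ + x³ + x² + x.
Reduce using x⁸ ≡ x⁷ + x⁵ + x + 1 (mod x⁸ + x⁷ + x⁵ + x + 1).
Reduced: x⁷ + x⁵ + x³ + x² + 1.

0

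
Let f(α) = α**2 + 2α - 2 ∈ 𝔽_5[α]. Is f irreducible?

Yes

Check for roots in 𝔽_5: f(0) = 3; f(1) = 1; f(2) = 1; f(3) = 3; f(4) = 2.
No roots. A degree-2 polynomial over a field with no linear factor is irreducible.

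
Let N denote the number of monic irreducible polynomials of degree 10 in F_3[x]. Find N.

5880

x^(3^10) − x is the product of all monic irreducibles of degree dividing 10; Möbius inversion gives N = (1/10) Σ μ(10/d)·3^d.
Divisors of 10: 1, 2, 5, 10; μ(10/d) for each: 1, -1, -1, 1.
Σ = 3^1 − 3^2 − 3^5 + 3^10 = 58800.
N = 58800/10 = 5880.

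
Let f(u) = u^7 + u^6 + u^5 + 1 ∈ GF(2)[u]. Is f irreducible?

No

Check for roots in GF(2): f(0) = 1; f(1) = 0 → root.
f(1) = 0, so (u − 1) divides f(u); f is reducible.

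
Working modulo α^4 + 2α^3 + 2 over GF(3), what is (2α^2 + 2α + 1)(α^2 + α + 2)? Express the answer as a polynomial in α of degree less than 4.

α^2 + 2α + 1

Multiply in GF(3)[α]: (2α^2 + 2α + 1)·(α^2 + α + 2) = 2α^4 + α^3 + α^2 + 2α + 2.
Reduce using α^4 ≡ α^3 + 1 (mod α^4 + 2α^3 + 2).
Reduced: α^2 + 2α + 1.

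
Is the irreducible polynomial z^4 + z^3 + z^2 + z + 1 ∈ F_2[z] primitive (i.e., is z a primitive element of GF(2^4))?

Write f(z) = z^4 + z^3 + z^2 + z + 1.
|GF(2^4)^×| = 2^4 − 1 = 15. Prime factorization: 15 = 3·5.
f is primitive ⇔ z has order 15 in GF(2)[z]/(f), i.e. z^(15/q) ≠ 1 for each prime q | 15.
z^(5) mod f = 1
z^(3) mod f = z^3.
Since z^(5) = 1, the order of z divides 5 < 15; not primitive.

No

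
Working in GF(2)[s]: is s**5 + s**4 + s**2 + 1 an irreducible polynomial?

No

Write m(s) = s**5 + s**4 + s**2 + 1.
Check for roots in GF(2): m(0) = 1; m(1) = 0 → root.
m(1) = 0, so (s − 1) divides m(s); m is reducible.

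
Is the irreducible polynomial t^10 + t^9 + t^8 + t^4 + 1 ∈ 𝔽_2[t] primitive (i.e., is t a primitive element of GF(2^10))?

No

Write f(t) = t^10 + t^9 + t^8 + t^4 + 1.
|GF(2^10)^×| = 2^10 − 1 = 1023. Prime factorization: 1023 = 3·11·31.
f is primitive ⇔ t has order 1023 in GF(2)[t]/(f), i.e. t^(1023/q) ≠ 1 for each prime q | 1023.
t^(341) mod f = 1
t^(93) mod f = t^4 + t^2 + t.
t^(33) mod f = t^7 + t^6 + t^4 + t.
Since t^(341) = 1, the order of t divides 341 < 1023; not primitive.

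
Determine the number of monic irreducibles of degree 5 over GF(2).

6

Gauss's count: N_{2}(5) = (1/5) Σ_{d|5} μ(5/d)·2^d.
Divisors of 5: 1, 5; μ(5/d) for each: -1, 1.
Σ = − 2^1 + 2^5 = 30.
N = 30/5 = 6.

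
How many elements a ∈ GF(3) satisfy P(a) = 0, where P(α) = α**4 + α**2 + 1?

Evaluate at each of the 3 elements of GF(3):
P(0) = 1; P(1) = 0 → root; P(2) = 0 → root.
Roots: {1, 2}.

2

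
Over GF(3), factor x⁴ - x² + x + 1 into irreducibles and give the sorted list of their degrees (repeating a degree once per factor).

1, 3

Write f(x) = x⁴ - x² + x + 1.
Roots in GF(3): f(0) = 1; f(1) = 2; f(2) = 0 → root.
Linear factors from roots: (x + 1).
Complete factorization: f(x) = (x + 1)·(x³ - x² + 1).
Factor degrees with multiplicity: 1 + 3 = 4.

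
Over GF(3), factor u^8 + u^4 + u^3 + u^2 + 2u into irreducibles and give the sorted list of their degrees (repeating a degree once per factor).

1, 1, 1, 1, 2, 2

Write h(u) = u^8 + u^4 + u^3 + u^2 + 2u.
Roots in GF(3): h(0) = 0 → root; h(1) = 0 → root; h(2) = 0 → root.
Linear factors from roots: (u), (u + 2), (u + 1).
Complete factorization: h(u) = (u)·(u + 2)·(u + 1)^2·(u^2 + u + 2)^2.
Factor degrees with multiplicity: 1 + 1 + 1 + 1 + 2 + 2 = 8.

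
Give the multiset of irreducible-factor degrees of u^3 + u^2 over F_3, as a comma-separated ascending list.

Write f(u) = u^3 + u^2.
Roots in F_3: f(0) = 0 → root; f(1) = 2; f(2) = 0 → root.
Linear factors from roots: (u), (u + 1).
Complete factorization: f(u) = (u + 1)·(u)^2.
Factor degrees with multiplicity: 1 + 1 + 1 = 3.

1, 1, 1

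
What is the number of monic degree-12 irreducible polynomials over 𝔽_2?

335

By the necklace-counting formula, N_2(12) = (1/12) Σ_{d|12} μ(12/d)·2^d.
Divisors of 12: 1, 2, 3, 4, 6, 12; μ(12/d) for each: 0, 1, 0, -1, -1, 1.
Σ = 2^2 − 2^4 − 2^6 + 2^12 = 4020.
N = 4020/12 = 335.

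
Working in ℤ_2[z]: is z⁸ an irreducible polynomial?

No

Write g(z) = z⁸.
Check for roots in ℤ_2: g(0) = 0 → root; g(1) = 1.
g(0) = 0, so (z) divides g(z); g is reducible.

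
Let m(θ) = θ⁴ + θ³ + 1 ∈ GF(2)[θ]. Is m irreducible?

Yes

Check for roots in GF(2): m(0) = 1; m(1) = 1.
No roots, so no linear factors.
Monic irreducibles of degree 2 over GF(2): θ² + θ + 1.
None of them divide m (all give nonzero remainder).
No irreducible factor of degree ≤ 2 exists, so m is irreducible over GF(2).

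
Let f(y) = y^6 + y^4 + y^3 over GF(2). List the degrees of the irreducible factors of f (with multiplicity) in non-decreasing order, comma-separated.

1, 1, 1, 3

Roots in GF(2): f(0) = 0 → root; f(1) = 1.
Linear factors from roots: (y).
Complete factorization: f(y) = (y)^3·(y^3 + y + 1).
Factor degrees with multiplicity: 1 + 1 + 1 + 3 = 6.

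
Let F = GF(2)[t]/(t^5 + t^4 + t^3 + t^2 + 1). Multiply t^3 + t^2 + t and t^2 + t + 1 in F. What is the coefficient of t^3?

Multiply in GF(2)[t]: (t^3 + t^2 + t)·(t^2 + t + 1) = t^5 + t^3 + t.
Reduce using t^5 ≡ t^4 + t^3 + t^2 + 1 (mod t^5 + t^4 + t^3 + t^2 + 1).
Reduced: t^4 + t^2 + t + 1.

0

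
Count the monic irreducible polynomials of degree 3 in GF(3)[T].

8

x^(3^3) − x is the product of all monic irreducibles of degree dividing 3; Möbius inversion gives N = (1/3) Σ μ(3/d)·3^d.
Divisors of 3: 1, 3; μ(3/d) for each: -1, 1.
Σ = − 3^1 + 3^3 = 24.
N = 24/3 = 8.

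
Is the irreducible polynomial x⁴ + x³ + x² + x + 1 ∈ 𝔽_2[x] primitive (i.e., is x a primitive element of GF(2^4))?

Write f(x) = x⁴ + x³ + x² + x + 1.
|GF(2^4)^×| = 2^4 − 1 = 15. Prime factorization: 15 = 3·5.
f is primitive ⇔ x has order 15 in GF(2)[x]/(f), i.e. x^(15/q) ≠ 1 for each prime q | 15.
x^(5) mod f = 1
x^(3) mod f = x³.
Since x^(5) = 1, the order of x divides 5 < 15; not primitive.

No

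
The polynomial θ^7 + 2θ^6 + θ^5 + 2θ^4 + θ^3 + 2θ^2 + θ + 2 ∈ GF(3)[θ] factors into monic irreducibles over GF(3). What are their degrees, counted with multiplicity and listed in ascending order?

Write h(θ) = θ^7 + 2θ^6 + θ^5 + 2θ^4 + θ^3 + 2θ^2 + θ + 2.
Roots in GF(3): h(0) = 2; h(1) = 0 → root; h(2) = 1.
Linear factors from roots: (θ + 2).
Complete factorization: h(θ) = (θ + 2)·(θ^2 + 1)·(θ^2 + θ + 2)·(θ^2 + 2θ + 2).
Factor degrees with multiplicity: 1 + 2 + 2 + 2 = 7.

1, 2, 2, 2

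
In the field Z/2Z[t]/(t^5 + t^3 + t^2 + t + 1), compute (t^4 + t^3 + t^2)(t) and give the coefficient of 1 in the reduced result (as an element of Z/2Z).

1

Multiply in Z/2Z[t]: (t^4 + t^3 + t^2)·(t) = t^5 + t^4 + t^3.
Reduce using t^5 ≡ t^3 + t^2 + t + 1 (mod t^5 + t^3 + t^2 + t + 1).
Reduced: t^4 + t^2 + t + 1.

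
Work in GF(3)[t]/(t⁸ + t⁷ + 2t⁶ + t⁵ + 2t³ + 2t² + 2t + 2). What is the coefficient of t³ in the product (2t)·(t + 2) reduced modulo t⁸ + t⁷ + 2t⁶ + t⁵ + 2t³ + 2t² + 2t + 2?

Multiply in GF(3)[t]: (2t)·(t + 2) = 2t² + t.
Reduced: 2t² + t.

0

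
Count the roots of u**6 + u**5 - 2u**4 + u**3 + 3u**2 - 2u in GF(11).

Write g(u) = u**6 + u**5 - 2u**4 + u**3 + 3u**2 - 2u.
Evaluate at each of the 11 elements of GF(11):
g(0) = 0 → root; g(1) = 2; g(2) = 3; g(3) = 0 → root; g(4) = 4; g(5) = 2; g(6) = 1; g(7) = 0 → root; g(8) = 0 → root; g(9) = 8; g(10) = 2.
Roots: {0, 3, 7, 8}.

4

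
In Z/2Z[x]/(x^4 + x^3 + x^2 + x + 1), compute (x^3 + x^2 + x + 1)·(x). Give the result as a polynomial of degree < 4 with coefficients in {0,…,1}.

Multiply in Z/2Z[x]: (x^3 + x^2 + x + 1)·(x) = x^4 + x^3 + x^2 + x.
Reduce using x^4 ≡ x^3 + x^2 + x + 1 (mod x^4 + x^3 + x^2 + x + 1).
Reduced: 1.

1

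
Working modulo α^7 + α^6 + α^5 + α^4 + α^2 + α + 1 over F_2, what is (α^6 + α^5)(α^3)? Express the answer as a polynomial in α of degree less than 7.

Multiply in F_2[α]: (α^6 + α^5)·(α^3) = α^9 + α^8.
Reduce using α^7 ≡ α^6 + α^5 + α^4 + α^2 + α + 1 (mod α^7 + α^6 + α^5 + α^4 + α^2 + α + 1).
Reduced: α^5 + α^3 + α + 1.

α^5 + α^3 + α + 1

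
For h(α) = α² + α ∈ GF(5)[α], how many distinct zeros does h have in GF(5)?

Evaluate at each of the 5 elements of GF(5):
h(0) = 0 → root; h(1) = 2; h(2) = 1; h(3) = 2; h(4) = 0 → root.
Roots: {0, 4}.

2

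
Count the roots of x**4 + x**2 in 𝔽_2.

2

Write P(x) = x**4 + x**2.
Evaluate at each of the 2 elements of 𝔽_2:
P(0) = 0 → root; P(1) = 0 → root.
Roots: {0, 1}.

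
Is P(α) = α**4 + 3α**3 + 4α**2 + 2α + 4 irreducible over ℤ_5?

Check for roots in ℤ_5: P(0) = 4; P(1) = 4; P(2) = 4; P(3) = 3; P(4) = 4.
No roots, so no linear factors.
Degree-2 irreducible divisors: test the 10 monic irreducibles of degree 2 over GF(5).
None of them divide P (all give nonzero remainder).
No irreducible factor of degree ≤ 2 exists, so P is irreducible over GF(5).

Yes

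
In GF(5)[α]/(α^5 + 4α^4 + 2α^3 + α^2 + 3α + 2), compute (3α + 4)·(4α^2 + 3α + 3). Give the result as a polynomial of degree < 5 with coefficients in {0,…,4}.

2α^3 + α + 2

Multiply in GF(5)[α]: (3α + 4)·(4α^2 + 3α + 3) = 2α^3 + α + 2.
Reduced: 2α^3 + α + 2.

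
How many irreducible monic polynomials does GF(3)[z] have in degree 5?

The number of monic irreducibles of degree 5 over GF(3) is (1/5)·Σ_{d∣5} μ(5/d) 3^d.
Divisors of 5: 1, 5; μ(5/d) for each: -1, 1.
Σ = − 3^1 + 3^5 = 240.
N = 240/5 = 48.

48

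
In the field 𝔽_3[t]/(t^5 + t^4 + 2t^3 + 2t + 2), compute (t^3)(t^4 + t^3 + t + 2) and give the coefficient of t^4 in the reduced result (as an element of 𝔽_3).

0

Multiply in 𝔽_3[t]: (t^3)·(t^4 + t^3 + t + 2) = t^7 + t^6 + t^4 + 2t^3.
Reduce using t^5 ≡ 2t^4 + t^3 + t + 1 (mod t^5 + t^4 + 2t^3 + 2t + 2).
Reduced: t^3 + t^2 + t + 1.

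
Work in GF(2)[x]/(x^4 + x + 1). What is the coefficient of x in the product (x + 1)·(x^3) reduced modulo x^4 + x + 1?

Multiply in GF(2)[x]: (x + 1)·(x^3) = x^4 + x^3.
Reduce using x^4 ≡ x + 1 (mod x^4 + x + 1).
Reduced: x^3 + x + 1.

1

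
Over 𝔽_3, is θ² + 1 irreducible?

Write g(θ) = θ² + 1.
Check for roots in 𝔽_3: g(0) = 1; g(1) = 2; g(2) = 2.
No roots. A degree-2 polynomial over a field with no linear factor is irreducible.

Yes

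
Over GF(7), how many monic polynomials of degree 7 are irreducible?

117648

By the necklace-counting formula, N_7(7) = (1/7) Σ_{d|7} μ(7/d)·7^d.
Divisors of 7: 1, 7; μ(7/d) for each: -1, 1.
Σ = − 7^1 + 7^7 = 823536.
N = 823536/7 = 117648.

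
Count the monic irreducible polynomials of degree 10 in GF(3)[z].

5880

x^(3^10) − x is the product of all monic irreducibles of degree dividing 10; Möbius inversion gives N = (1/10) Σ μ(10/d)·3^d.
Divisors of 10: 1, 2, 5, 10; μ(10/d) for each: 1, -1, -1, 1.
Σ = 3^1 − 3^2 − 3^5 + 3^10 = 58800.
N = 58800/10 = 5880.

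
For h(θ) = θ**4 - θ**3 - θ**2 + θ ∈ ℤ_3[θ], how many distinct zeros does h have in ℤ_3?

Evaluate at each of the 3 elements of ℤ_3:
h(0) = 0 → root; h(1) = 0 → root; h(2) = 0 → root.
Roots: {0, 1, 2}.

3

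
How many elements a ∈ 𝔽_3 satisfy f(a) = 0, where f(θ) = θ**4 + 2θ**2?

Evaluate at each of the 3 elements of 𝔽_3:
f(0) = 0 → root; f(1) = 0 → root; f(2) = 0 → root.
Roots: {0, 1, 2}.

3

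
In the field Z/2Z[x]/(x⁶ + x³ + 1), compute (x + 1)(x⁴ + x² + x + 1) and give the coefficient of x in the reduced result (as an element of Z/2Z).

Multiply in Z/2Z[x]: (x + 1)·(x⁴ + x² + x + 1) = x⁵ + x⁴ + x³ + 1.
Reduced: x⁵ + x⁴ + x³ + 1.

0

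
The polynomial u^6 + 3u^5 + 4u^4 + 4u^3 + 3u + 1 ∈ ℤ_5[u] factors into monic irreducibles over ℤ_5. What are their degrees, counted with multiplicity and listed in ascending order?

1, 2, 3

Write f(u) = u^6 + 3u^5 + 4u^4 + 4u^3 + 3u + 1.
Roots in ℤ_5: f(0) = 1; f(1) = 1; f(2) = 3; f(3) = 0 → root; f(4) = 1.
Linear factors from roots: (u + 2).
Complete factorization: f(u) = (u + 2)·(u^2 + 2u + 3)·(u^3 + 4u^2 + u + 1).
Factor degrees with multiplicity: 1 + 2 + 3 = 6.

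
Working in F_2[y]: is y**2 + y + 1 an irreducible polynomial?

Write h(y) = y**2 + y + 1.
Check for roots in F_2: h(0) = 1; h(1) = 1.
No roots. A degree-2 polynomial over a field with no linear factor is irreducible.

Yes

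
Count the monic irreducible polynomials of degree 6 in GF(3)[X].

116

The number of monic irreducibles of degree 6 over GF(3) is (1/6)·Σ_{d∣6} μ(6/d) 3^d.
Divisors of 6: 1, 2, 3, 6; μ(6/d) for each: 1, -1, -1, 1.
Σ = 3^1 − 3^2 − 3^3 + 3^6 = 696.
N = 696/6 = 116.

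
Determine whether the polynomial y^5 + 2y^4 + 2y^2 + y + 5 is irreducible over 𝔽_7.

No

Write m(y) = y^5 + 2y^4 + 2y^2 + y + 5.
Check for roots in 𝔽_7: m(0) = 5; m(1) = 4; m(2) = 2; m(3) = 4; m(4) = 2; m(5) = 4; m(6) = 0 → root.
m(6) = 0, so (y − 6) divides m(y); m is reducible.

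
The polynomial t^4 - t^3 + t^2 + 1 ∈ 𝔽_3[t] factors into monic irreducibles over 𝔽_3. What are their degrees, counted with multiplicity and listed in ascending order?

Write g(t) = t^4 - t^3 + t^2 + 1.
Roots in 𝔽_3: g(0) = 1; g(1) = 2; g(2) = 1.
Complete factorization: g(t) = (t^4 - t^3 + t^2 + 1).
Factor degrees with multiplicity: 4 = 4.

4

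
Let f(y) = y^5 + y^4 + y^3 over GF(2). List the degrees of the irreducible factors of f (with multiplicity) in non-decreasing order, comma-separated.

1, 1, 1, 2

Roots in GF(2): f(0) = 0 → root; f(1) = 1.
Linear factors from roots: (y).
Complete factorization: f(y) = (y)^3·(y^2 + y + 1).
Factor degrees with multiplicity: 1 + 1 + 1 + 2 = 5.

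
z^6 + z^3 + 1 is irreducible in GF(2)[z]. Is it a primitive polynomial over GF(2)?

No

Write f(z) = z^6 + z^3 + 1.
|GF(2^6)^×| = 2^6 − 1 = 63. Prime factorization: 63 = 3^2·7.
f is primitive ⇔ z has order 63 in GF(2)[z]/(f), i.e. z^(63/q) ≠ 1 for each prime q | 63.
z^(21) mod f = z^3.
z^(9) mod f = 1
Since z^(9) = 1, the order of z divides 9 < 63; not primitive.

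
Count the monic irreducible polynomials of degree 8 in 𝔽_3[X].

The number of monic irreducibles of degree 8 over GF(3) is (1/8)·Σ_{d∣8} μ(8/d) 3^d.
Divisors of 8: 1, 2, 4, 8; μ(8/d) for each: 0, 0, -1, 1.
Σ = − 3^4 + 3^8 = 6480.
N = 6480/8 = 810.

810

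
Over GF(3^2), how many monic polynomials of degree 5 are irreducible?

Gauss's count: N_{9}(5) = (1/5) Σ_{d|5} μ(5/d)·9^d.
Divisors of 5: 1, 5; μ(5/d) for each: -1, 1.
Σ = − 9^1 + 9^5 = 59040.
N = 59040/5 = 11808.

11808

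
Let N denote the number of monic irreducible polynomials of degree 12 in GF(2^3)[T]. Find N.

The number of monic irreducibles of degree 12 over GF(8) is (1/12)·Σ_{d∣12} μ(12/d) 8^d.
Divisors of 12: 1, 2, 3, 4, 6, 12; μ(12/d) for each: 0, 1, 0, -1, -1, 1.
Σ = 8^2 − 8^4 − 8^6 + 8^12 = 68719210560.
N = 68719210560/12 = 5726600880.

5726600880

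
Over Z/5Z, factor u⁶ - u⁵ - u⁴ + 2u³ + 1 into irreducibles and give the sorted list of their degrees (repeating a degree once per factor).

1, 1, 2, 2

Write f(u) = u⁶ - u⁵ - u⁴ + 2u³ + 1.
Roots in Z/5Z: f(0) = 1; f(1) = 2; f(2) = 3; f(3) = 0 → root; f(4) = 0 → root.
Linear factors from roots: (u + 2), (u + 1).
Complete factorization: f(u) = (u + 1)·(u + 2)·(u² - 2)·(u² + u + 1).
Factor degrees with multiplicity: 1 + 1 + 2 + 2 = 6.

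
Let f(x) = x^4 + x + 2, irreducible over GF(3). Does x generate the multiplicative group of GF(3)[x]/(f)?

Yes

|GF(3^4)^×| = 3^4 − 1 = 80. Prime factorization: 80 = 2^4·5.
f is primitive ⇔ x has order 80 in GF(3)[x]/(f), i.e. x^(80/q) ≠ 1 for each prime q | 80.
x^(40) mod f = 2.
x^(16) mod f = 2x^3 + x + 2.
None equal 1, so x has full order 80; f is primitive.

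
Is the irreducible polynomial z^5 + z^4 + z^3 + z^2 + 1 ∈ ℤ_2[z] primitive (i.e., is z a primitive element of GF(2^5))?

Write f(z) = z^5 + z^4 + z^3 + z^2 + 1.
|GF(2^5)^×| = 2^5 − 1 = 31. Prime factorization: 31 = 31.
f is primitive ⇔ z has order 31 in GF(2)[z]/(f), i.e. z^(31/q) ≠ 1 for each prime q | 31.
z^(1) mod f = z.
None equal 1, so z has full order 31; f is primitive.

Yes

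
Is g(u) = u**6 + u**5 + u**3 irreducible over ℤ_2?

Check for roots in ℤ_2: g(0) = 0 → root; g(1) = 1.
g(0) = 0, so (u) divides g(u); g is reducible.

No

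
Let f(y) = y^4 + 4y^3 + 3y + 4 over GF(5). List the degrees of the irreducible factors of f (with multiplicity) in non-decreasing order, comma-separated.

4

Roots in GF(5): f(0) = 4; f(1) = 2; f(2) = 3; f(3) = 2; f(4) = 3.
Complete factorization: f(y) = (y^4 + 4y^3 + 3y + 4).
Factor degrees with multiplicity: 4 = 4.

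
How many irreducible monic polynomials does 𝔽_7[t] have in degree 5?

By the necklace-counting formula, N_7(5) = (1/5) Σ_{d|5} μ(5/d)·7^d.
Divisors of 5: 1, 5; μ(5/d) for each: -1, 1.
Σ = − 7^1 + 7^5 = 16800.
N = 16800/5 = 3360.

3360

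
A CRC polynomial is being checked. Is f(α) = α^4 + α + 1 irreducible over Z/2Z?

Yes

Check for roots in Z/2Z: f(0) = 1; f(1) = 1.
No roots, so no linear factors.
Monic irreducibles of degree 2 over GF(2): α^2 + α + 1.
None of them divide f (all give nonzero remainder).
No irreducible factor of degree ≤ 2 exists, so f is irreducible over GF(2).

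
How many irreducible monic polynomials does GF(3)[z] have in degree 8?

By the necklace-counting formula, N_3(8) = (1/8) Σ_{d|8} μ(8/d)·3^d.
Divisors of 8: 1, 2, 4, 8; μ(8/d) for each: 0, 0, -1, 1.
Σ = − 3^4 + 3^8 = 6480.
N = 6480/8 = 810.

810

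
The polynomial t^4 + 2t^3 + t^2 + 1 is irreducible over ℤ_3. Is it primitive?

No

Write f(t) = t^4 + 2t^3 + t^2 + 1.
|GF(3^4)^×| = 3^4 − 1 = 80. Prime factorization: 80 = 2^4·5.
f is primitive ⇔ t has order 80 in GF(3)[t]/(f), i.e. t^(80/q) ≠ 1 for each prime q | 80.
t^(40) mod f = 1
t^(16) mod f = t^3 + t^2 + 2t.
Since t^(40) = 1, the order of t divides 40 < 80; not primitive.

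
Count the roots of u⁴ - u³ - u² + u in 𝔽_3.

Write f(u) = u⁴ - u³ - u² + u.
Evaluate at each of the 3 elements of 𝔽_3:
f(0) = 0 → root; f(1) = 0 → root; f(2) = 0 → root.
Roots: {0, 1, 2}.

3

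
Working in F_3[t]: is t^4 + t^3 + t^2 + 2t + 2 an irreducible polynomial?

Write P(t) = t^4 + t^3 + t^2 + 2t + 2.
Check for roots in F_3: P(0) = 2; P(1) = 1; P(2) = 1.
No roots, so no linear factors.
Monic irreducibles of degree 2 over GF(3): t^2 + 1, t^2 + t + 2, t^2 + 2t + 2.
None of them divide P (all give nonzero remainder).
No irreducible factor of degree ≤ 2 exists, so P is irreducible over GF(3).

Yes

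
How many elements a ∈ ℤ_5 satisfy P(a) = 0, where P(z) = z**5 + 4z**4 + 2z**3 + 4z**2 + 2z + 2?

3

Evaluate at each of the 5 elements of ℤ_5:
P(0) = 2; P(1) = 0 → root; P(2) = 4; P(3) = 0 → root; P(4) = 0 → root.
Roots: {1, 3, 4}.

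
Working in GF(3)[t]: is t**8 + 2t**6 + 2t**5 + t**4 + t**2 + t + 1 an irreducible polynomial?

Write f(t) = t**8 + 2t**6 + 2t**5 + t**4 + t**2 + t + 1.
Check for roots in GF(3): f(0) = 1; f(1) = 0 → root; f(2) = 0 → root.
f(1) = 0, so (t − 1) divides f(t); f is reducible.

No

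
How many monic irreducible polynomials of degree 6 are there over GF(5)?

The number of monic irreducibles of degree 6 over GF(5) is (1/6)·Σ_{d∣6} μ(6/d) 5^d.
Divisors of 6: 1, 2, 3, 6; μ(6/d) for each: 1, -1, -1, 1.
Σ = 5^1 − 5^2 − 5^3 + 5^6 = 15480.
N = 15480/6 = 2580.

2580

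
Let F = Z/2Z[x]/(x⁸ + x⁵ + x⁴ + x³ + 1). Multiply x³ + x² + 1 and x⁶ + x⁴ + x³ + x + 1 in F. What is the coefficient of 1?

Multiply in Z/2Z[x]: (x³ + x² + 1)·(x⁶ + x⁴ + x³ + x + 1) = x⁹ + x⁸ + x⁷ + x⁶ + x⁵ + x³ + x² + x + 1.
Reduce using x⁸ ≡ x⁵ + x⁴ + x³ + 1 (mod x⁸ + x⁵ + x⁴ + x³ + 1).
Reduced: x⁷ + x⁵ + x².

0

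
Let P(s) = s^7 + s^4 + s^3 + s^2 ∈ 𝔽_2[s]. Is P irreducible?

No

Check for roots in 𝔽_2: P(0) = 0 → root; P(1) = 0 → root.
P(0) = 0, so (s) divides P(s); P is reducible.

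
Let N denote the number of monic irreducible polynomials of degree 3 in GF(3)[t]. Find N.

8

x^(3^3) − x is the product of all monic irreducibles of degree dividing 3; Möbius inversion gives N = (1/3) Σ μ(3/d)·3^d.
Divisors of 3: 1, 3; μ(3/d) for each: -1, 1.
Σ = − 3^1 + 3^3 = 24.
N = 24/3 = 8.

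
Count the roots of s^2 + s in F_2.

2

Write f(s) = s^2 + s.
Evaluate at each of the 2 elements of F_2:
f(0) = 0 → root; f(1) = 0 → root.
Roots: {0, 1}.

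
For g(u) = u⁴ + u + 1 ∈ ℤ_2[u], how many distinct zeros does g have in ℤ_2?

Evaluate at each of the 2 elements of ℤ_2:
g(0) = 1; g(1) = 1.
No element is a root.

0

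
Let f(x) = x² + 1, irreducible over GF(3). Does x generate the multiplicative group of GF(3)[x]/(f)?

|GF(3^2)^×| = 3^2 − 1 = 8. Prime factorization: 8 = 2^3.
f is primitive ⇔ x has order 8 in GF(3)[x]/(f), i.e. x^(8/q) ≠ 1 for each prime q | 8.
x^(4) mod f = 1
Since x^(4) = 1, the order of x divides 4 < 8; not primitive.

No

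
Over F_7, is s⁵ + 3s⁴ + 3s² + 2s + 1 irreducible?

Write h(s) = s⁵ + 3s⁴ + 3s² + 2s + 1.
Check for roots in F_7: h(0) = 1; h(1) = 3; h(2) = 6; h(3) = 2; h(4) = 1; h(5) = 4; h(6) = 4.
No roots, so no linear factors.
Degree-2 irreducible divisors: test the 21 monic irreducibles of degree 2 over GF(7).
None of them divide h (all give nonzero remainder).
No irreducible factor of degree ≤ 2 exists, so h is irreducible over GF(7).

Yes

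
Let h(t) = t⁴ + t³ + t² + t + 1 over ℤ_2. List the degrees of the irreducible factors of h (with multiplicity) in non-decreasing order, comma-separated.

4

Roots in ℤ_2: h(0) = 1; h(1) = 1.
Complete factorization: h(t) = (t⁴ + t³ + t² + t + 1).
Factor degrees with multiplicity: 4 = 4.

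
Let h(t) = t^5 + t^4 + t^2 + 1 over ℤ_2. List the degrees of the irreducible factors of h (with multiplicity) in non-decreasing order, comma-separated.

1, 4

Roots in ℤ_2: h(0) = 1; h(1) = 0 → root.
Linear factors from roots: (t + 1).
Complete factorization: h(t) = (t + 1)·(t^4 + t + 1).
Factor degrees with multiplicity: 1 + 4 = 5.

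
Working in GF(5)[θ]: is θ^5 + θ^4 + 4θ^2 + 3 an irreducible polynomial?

Yes

Write P(θ) = θ^5 + θ^4 + 4θ^2 + 3.
Check for roots in GF(5): P(0) = 3; P(1) = 4; P(2) = 2; P(3) = 3; P(4) = 2.
No roots, so no linear factors.
Degree-2 irreducible divisors: test the 10 monic irreducibles of degree 2 over GF(5).
None of them divide P (all give nonzero remainder).
No irreducible factor of degree ≤ 2 exists, so P is irreducible over GF(5).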